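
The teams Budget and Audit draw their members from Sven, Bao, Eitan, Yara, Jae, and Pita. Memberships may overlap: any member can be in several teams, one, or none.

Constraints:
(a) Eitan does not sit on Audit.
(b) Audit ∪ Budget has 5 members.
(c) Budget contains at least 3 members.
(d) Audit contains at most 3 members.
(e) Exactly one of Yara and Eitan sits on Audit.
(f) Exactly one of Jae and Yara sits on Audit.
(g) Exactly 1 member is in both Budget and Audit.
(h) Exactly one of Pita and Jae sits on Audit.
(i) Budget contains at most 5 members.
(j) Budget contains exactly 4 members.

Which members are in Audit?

Audit = {Pita, Yara}

From (a): Eitan ∉ Audit.
(e) (exactly one): Yara ∈ Audit.
(f) (exactly one): Jae ∉ Audit.
(h) (exactly one): Pita ∈ Audit.
Suppose Sven ∈ Audit: no assignment then satisfies all the clues, so Sven ∉ Audit.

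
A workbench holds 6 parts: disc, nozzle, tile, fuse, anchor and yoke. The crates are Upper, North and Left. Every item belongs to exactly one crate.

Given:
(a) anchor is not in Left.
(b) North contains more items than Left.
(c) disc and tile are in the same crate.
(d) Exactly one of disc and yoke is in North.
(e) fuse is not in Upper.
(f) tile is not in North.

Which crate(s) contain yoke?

From (a): anchor ∉ Left.
From (e): fuse ∉ Upper.
From (f): tile ∉ North.
(c): disc matches tile: disc ∉ North.
(d) (exactly one): yoke ∈ North.

yoke: North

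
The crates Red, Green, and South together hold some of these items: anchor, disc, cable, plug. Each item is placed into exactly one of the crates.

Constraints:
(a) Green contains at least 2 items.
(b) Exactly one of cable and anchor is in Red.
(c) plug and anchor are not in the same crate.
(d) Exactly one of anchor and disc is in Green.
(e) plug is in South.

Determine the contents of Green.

From (e): plug ∈ South.
(c): anchor ∉ South.
Suppose anchor ∈ Green: no assignment then satisfies all the clues, so anchor ∉ Green.

Green = {cable, disc}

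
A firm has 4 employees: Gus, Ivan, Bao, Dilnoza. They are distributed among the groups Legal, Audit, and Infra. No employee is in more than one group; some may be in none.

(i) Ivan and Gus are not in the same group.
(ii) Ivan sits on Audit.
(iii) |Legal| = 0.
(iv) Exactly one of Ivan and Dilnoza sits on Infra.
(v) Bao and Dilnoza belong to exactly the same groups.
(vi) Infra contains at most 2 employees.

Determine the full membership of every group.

From (ii): Ivan ∈ Audit.
(i): Gus ∉ Audit.
(iii): Legal already has 0, so the rest are out.
(iv) (exactly one): Dilnoza ∈ Infra.
(v): Bao matches Dilnoza: Bao ∉ Audit.
(v): Bao matches Dilnoza: Bao ∈ Infra.
(vi): Infra already has 2, so the rest are out.

Legal = {}; Audit = {Ivan}; Infra = {Bao, Dilnoza}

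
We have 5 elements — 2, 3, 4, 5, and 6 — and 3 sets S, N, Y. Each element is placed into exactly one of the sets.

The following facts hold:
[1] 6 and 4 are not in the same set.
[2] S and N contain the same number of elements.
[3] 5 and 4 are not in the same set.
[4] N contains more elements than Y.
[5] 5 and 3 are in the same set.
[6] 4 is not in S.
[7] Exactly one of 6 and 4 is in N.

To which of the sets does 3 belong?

From (6): 4 ∉ S.
Suppose 3 ∉ S: no assignment then satisfies all the clues, so 3 ∈ S.

3: S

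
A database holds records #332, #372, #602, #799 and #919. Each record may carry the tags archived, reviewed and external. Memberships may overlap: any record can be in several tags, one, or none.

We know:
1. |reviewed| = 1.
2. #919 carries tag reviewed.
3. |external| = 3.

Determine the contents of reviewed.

From (2): #919 ∈ reviewed.
(1): reviewed already has 1, so the rest are out.

reviewed = {#919}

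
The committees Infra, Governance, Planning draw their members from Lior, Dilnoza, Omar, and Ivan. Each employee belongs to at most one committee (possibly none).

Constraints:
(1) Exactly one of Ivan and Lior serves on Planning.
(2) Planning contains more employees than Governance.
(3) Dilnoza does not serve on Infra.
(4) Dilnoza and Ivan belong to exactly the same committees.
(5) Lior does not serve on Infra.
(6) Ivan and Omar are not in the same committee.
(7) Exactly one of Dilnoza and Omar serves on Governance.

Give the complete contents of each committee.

From (3): Dilnoza ∉ Infra.
From (5): Lior ∉ Infra.
(4): Ivan matches Dilnoza: Ivan ∉ Infra.
Suppose Lior ∈ Governance: no assignment then satisfies all the clues, so Lior ∉ Governance.

Infra = {}; Governance = {Omar}; Planning = {Dilnoza, Ivan}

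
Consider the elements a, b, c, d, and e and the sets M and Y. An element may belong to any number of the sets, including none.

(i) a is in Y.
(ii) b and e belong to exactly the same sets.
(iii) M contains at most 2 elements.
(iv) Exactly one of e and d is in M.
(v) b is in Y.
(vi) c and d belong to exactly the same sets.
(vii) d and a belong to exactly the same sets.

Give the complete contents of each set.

M = {b, e}; Y = {a, b, c, d, e}

From (i): a ∈ Y.
From (v): b ∈ Y.
(ii): e matches b: e ∈ Y.
(vii): d matches a: d ∈ Y.
(vi): c matches d: c ∈ Y.
Suppose a ∈ M: no assignment then satisfies all the clues, so a ∉ M.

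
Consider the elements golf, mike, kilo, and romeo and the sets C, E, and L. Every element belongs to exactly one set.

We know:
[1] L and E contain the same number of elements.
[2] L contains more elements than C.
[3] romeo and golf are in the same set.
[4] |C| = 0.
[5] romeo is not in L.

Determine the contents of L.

L = {kilo, mike}

From (5): romeo ∉ L.
(3): golf matches romeo: golf ∉ L.
(4): C already has 0, so the rest are out.
Only one set left: golf ∈ E.
Only one set left: romeo ∈ E.
Suppose mike ∉ L: no assignment then satisfies all the clues, so mike ∈ L.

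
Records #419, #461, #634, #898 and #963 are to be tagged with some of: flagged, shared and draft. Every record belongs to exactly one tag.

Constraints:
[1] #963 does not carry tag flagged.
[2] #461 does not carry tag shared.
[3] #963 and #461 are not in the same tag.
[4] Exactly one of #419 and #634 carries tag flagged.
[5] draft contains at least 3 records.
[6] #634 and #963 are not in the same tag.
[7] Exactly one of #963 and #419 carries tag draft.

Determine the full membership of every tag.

flagged = {#634}; shared = {#963}; draft = {#419, #461, #898}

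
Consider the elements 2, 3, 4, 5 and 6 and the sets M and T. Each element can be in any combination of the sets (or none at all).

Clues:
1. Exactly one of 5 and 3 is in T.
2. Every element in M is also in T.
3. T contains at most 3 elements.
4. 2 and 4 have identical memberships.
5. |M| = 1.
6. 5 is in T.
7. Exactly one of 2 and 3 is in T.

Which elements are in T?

From (6): 5 ∈ T.
(1) (exactly one): 3 ∉ T.
(2) contrapositive: 3 ∉ M.
(7) (exactly one): 2 ∈ T.
(4): 4 matches 2: 4 ∈ T.
(3): T already has 3, so the rest are out.
(2) contrapositive: 6 ∉ M.

T = {2, 4, 5}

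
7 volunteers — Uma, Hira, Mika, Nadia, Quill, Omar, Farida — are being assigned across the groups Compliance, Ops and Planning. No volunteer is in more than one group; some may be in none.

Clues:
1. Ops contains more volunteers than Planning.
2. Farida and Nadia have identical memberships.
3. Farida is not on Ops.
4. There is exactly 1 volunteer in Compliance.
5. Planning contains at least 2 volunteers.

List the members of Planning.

Planning = {Farida, Nadia}

From (3): Farida ∉ Ops.
(2): Nadia matches Farida: Nadia ∉ Ops.
Suppose Uma ∈ Planning: no assignment then satisfies all the clues, so Uma ∉ Planning.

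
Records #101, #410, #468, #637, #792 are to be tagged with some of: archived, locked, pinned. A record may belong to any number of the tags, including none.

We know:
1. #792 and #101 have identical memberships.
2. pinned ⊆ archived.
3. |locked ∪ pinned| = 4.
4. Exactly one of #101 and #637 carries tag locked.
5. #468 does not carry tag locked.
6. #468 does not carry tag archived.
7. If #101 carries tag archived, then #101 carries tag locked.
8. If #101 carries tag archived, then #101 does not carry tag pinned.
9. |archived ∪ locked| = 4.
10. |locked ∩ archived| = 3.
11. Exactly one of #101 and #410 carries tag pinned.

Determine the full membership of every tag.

archived = {#101, #410, #637, #792}; locked = {#101, #410, #792}; pinned = {#410, #637}

From (5): #468 ∉ locked.
From (6): #468 ∉ archived.
(2) contrapositive: #468 ∉ pinned.
Suppose #101 ∉ archived: no assignment then satisfies all the clues, so #101 ∈ archived.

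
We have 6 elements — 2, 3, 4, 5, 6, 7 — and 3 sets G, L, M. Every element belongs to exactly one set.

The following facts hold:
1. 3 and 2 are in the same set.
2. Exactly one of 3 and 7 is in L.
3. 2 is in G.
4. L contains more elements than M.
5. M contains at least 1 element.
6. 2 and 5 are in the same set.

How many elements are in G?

3

From (3): 2 ∈ G.
(1): 3 matches 2: 3 ∈ G.
(2) (exactly one): 7 ∈ L.
(6): 5 matches 2: 5 ∈ G.
Suppose 4 ∈ G: no assignment then satisfies all the clues, so 4 ∉ G.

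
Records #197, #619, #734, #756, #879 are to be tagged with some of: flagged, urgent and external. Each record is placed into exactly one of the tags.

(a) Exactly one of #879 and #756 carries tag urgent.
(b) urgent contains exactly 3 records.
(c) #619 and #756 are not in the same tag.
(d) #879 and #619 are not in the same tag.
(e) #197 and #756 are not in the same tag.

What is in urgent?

urgent = {#197, #734, #879}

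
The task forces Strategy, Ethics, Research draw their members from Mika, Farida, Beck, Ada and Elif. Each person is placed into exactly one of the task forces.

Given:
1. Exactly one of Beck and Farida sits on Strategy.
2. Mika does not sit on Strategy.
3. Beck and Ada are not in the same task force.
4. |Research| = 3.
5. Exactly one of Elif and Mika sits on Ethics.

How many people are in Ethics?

1

From (2): Mika ∉ Strategy.
Suppose Farida ∈ Strategy: no assignment then satisfies all the clues, so Farida ∉ Strategy.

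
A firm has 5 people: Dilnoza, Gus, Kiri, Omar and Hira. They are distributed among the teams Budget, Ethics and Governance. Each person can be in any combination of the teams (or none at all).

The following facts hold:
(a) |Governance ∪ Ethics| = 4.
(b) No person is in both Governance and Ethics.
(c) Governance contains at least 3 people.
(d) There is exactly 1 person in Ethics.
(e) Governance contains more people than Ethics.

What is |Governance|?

3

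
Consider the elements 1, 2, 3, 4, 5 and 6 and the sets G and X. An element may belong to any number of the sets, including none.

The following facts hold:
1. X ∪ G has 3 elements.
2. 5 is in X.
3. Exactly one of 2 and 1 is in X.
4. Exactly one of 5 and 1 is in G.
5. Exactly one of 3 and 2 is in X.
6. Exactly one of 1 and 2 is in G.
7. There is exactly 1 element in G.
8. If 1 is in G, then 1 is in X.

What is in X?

X = {1, 3, 5}

From (2): 5 ∈ X.
Suppose 1 ∉ X: no assignment then satisfies all the clues, so 1 ∈ X.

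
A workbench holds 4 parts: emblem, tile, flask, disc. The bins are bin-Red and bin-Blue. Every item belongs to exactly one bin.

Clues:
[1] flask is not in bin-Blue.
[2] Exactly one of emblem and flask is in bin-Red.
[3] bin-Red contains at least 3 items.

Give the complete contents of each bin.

From (1): flask ∉ bin-Blue.
Only one bin left: flask ∈ bin-Red.
(2) (exactly one): emblem ∉ bin-Red.
(3): only 3 candidates remain for bin-Red, so all are in.
Only one bin left: emblem ∈ bin-Blue.

bin-Red = {disc, flask, tile}; bin-Blue = {emblem}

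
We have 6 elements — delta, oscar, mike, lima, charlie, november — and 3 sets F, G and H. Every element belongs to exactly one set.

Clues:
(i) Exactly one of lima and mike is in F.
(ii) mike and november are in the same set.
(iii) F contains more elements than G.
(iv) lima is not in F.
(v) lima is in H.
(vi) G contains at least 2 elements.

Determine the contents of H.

H = {lima}

From (iv): lima ∉ F.
From (v): lima ∈ H.
(i) (exactly one): mike ∈ F.
(ii): november matches mike: november ∈ F.
Suppose delta ∈ H: no assignment then satisfies all the clues, so delta ∉ H.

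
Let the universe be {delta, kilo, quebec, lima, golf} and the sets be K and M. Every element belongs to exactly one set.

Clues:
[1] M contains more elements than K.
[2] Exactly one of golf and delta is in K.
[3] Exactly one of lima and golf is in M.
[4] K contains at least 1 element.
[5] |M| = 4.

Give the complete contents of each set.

K = {golf}; M = {delta, kilo, lima, quebec}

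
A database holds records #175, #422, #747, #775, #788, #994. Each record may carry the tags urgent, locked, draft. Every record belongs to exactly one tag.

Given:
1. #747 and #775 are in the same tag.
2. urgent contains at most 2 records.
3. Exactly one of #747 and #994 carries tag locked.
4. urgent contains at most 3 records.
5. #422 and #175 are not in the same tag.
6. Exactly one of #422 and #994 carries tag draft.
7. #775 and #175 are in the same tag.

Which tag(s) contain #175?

#175: locked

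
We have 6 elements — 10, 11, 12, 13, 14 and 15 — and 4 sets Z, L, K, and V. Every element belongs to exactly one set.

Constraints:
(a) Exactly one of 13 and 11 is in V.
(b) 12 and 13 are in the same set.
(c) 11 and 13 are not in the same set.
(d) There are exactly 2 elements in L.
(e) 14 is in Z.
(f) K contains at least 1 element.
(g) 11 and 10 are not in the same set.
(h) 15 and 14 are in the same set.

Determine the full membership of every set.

Z = {14, 15}; L = {12, 13}; K = {10}; V = {11}

From (e): 14 ∈ Z.
(h): 15 matches 14: 15 ∈ Z.
Suppose 10 ∈ Z: no assignment then satisfies all the clues, so 10 ∉ Z.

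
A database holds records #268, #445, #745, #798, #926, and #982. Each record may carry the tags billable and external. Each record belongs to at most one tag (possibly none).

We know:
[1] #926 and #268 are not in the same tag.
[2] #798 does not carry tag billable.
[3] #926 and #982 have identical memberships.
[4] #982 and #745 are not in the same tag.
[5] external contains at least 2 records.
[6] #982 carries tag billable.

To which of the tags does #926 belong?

#926: billable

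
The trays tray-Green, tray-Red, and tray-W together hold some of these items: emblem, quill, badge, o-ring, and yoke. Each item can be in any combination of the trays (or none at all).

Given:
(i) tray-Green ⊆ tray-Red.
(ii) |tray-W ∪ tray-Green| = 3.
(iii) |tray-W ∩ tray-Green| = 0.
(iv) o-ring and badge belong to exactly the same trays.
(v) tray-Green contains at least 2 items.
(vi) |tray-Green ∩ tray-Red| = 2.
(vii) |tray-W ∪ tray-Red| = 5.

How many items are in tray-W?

1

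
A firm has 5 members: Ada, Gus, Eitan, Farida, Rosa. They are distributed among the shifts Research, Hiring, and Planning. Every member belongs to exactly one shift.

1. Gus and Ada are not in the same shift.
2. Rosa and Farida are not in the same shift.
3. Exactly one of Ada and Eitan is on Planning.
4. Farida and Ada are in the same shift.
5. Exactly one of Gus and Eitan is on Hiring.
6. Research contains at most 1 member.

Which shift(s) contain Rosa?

Rosa: Hiring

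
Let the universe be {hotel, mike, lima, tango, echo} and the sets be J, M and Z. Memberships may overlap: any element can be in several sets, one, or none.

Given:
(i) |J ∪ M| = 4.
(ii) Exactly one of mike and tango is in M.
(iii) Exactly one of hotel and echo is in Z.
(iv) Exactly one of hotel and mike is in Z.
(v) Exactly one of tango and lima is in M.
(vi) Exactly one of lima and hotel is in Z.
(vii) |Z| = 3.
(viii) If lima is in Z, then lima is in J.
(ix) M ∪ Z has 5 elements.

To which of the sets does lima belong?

lima: J, Z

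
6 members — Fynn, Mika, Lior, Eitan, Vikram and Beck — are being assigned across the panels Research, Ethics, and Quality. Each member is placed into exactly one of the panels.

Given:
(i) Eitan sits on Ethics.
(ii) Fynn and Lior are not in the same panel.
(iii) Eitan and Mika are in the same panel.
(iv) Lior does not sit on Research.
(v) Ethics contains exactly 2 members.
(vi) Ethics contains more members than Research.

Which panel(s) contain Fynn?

Fynn: Research

From (i): Eitan ∈ Ethics.
From (iv): Lior ∉ Research.
(iii): Mika matches Eitan: Mika ∉ Research.
(iii): Mika matches Eitan: Mika ∈ Ethics.
(v): Ethics already has 2, so the rest are out.
Only one panel left: Lior ∈ Quality.
(ii): Fynn ∉ Quality.
Only one panel left: Fynn ∈ Research.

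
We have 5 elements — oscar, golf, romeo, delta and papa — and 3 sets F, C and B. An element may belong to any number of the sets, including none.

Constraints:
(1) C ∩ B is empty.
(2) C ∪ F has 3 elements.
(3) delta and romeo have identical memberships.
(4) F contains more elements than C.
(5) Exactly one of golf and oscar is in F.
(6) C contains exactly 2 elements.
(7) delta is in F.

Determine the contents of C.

From (7): delta ∈ F.
(3): romeo matches delta: romeo ∈ F.
Suppose oscar ∈ C: no assignment then satisfies all the clues, so oscar ∉ C.

C = {delta, romeo}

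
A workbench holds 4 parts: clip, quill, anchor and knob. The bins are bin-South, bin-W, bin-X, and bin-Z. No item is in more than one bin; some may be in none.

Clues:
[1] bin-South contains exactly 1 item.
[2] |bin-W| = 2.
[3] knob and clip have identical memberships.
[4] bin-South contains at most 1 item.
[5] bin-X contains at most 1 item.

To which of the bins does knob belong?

knob: bin-W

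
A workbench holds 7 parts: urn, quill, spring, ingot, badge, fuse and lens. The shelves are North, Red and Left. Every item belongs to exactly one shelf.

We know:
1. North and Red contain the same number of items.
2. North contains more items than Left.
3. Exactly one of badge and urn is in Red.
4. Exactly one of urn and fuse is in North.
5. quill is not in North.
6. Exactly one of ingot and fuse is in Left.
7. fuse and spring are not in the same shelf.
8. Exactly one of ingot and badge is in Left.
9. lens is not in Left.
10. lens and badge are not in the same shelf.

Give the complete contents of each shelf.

North = {lens, spring, urn}; Red = {badge, fuse, quill}; Left = {ingot}

From (5): quill ∉ North.
From (9): lens ∉ Left.
Suppose urn ∉ North: no assignment then satisfies all the clues, so urn ∈ North.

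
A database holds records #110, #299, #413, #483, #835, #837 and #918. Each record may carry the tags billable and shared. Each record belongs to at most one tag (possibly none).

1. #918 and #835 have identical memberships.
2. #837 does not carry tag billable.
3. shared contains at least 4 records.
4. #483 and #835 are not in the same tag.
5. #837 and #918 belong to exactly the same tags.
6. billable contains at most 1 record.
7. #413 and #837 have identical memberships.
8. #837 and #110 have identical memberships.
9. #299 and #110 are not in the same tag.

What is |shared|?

5

From (2): #837 ∉ billable.
(5): #918 matches #837: #918 ∉ billable.
(7): #413 matches #837: #413 ∉ billable.
(8): #110 matches #837: #110 ∉ billable.
(1): #835 matches #918: #835 ∉ billable.
Suppose #110 ∉ shared: no assignment then satisfies all the clues, so #110 ∈ shared.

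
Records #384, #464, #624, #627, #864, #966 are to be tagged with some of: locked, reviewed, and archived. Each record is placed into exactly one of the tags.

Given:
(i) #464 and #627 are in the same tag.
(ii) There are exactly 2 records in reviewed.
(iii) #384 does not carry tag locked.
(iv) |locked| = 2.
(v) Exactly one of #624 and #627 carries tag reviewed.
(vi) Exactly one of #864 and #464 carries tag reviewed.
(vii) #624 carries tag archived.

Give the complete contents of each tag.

From (iii): #384 ∉ locked.
From (vii): #624 ∈ archived.
(v) (exactly one): #627 ∈ reviewed.
(i): #464 matches #627: #464 ∉ locked.
(i): #464 matches #627: #464 ∈ reviewed.
(ii): reviewed already has 2, so the rest are out.
(iv): only 2 candidates remain for locked, so all are in.
Only one tag left: #384 ∈ archived.

locked = {#864, #966}; reviewed = {#464, #627}; archived = {#384, #624}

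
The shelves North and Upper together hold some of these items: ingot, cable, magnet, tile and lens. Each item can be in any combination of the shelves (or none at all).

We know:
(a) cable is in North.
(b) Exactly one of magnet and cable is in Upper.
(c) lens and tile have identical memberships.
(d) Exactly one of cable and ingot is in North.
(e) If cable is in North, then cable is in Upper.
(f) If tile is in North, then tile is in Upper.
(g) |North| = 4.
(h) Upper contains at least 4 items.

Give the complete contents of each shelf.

From (a): cable ∈ North.
(d) (exactly one): ingot ∉ North.
(e): cable ∈ Upper.
(g): only 4 candidates remain for North, so all are in.
(b) (exactly one): magnet ∉ Upper.
(f): tile ∈ Upper.
(h): only 4 candidates remain for Upper, so all are in.

North = {cable, lens, magnet, tile}; Upper = {cable, ingot, lens, tile}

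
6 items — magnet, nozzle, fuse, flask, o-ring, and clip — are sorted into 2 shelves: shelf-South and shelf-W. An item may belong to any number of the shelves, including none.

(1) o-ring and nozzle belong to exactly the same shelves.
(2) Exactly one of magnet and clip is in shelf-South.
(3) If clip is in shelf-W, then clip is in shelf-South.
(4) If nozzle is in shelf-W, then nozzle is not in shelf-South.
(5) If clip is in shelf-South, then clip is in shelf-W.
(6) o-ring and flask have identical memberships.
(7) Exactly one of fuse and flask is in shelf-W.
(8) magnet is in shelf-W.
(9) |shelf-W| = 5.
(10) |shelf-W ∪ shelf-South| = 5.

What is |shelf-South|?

1

From (8): magnet ∈ shelf-W.
Suppose magnet ∈ shelf-South: no assignment then satisfies all the clues, so magnet ∉ shelf-South.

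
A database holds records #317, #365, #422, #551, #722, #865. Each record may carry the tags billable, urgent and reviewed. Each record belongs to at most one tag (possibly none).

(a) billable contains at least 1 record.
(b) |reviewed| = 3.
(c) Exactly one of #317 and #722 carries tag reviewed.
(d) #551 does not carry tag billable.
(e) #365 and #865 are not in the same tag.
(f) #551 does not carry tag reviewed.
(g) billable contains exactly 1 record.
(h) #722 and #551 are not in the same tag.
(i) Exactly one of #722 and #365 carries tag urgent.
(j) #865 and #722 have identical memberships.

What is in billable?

From (d): #551 ∉ billable.
From (f): #551 ∉ reviewed.
Suppose #317 ∉ billable: no assignment then satisfies all the clues, so #317 ∈ billable.

billable = {#317}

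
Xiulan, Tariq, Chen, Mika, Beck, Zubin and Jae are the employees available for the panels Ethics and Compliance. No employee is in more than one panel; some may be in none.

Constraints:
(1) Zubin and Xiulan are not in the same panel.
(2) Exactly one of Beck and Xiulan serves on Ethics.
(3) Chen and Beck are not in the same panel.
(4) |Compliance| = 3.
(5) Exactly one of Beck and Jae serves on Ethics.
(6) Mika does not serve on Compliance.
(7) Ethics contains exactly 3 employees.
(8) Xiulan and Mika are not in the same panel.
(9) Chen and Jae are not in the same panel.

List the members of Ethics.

From (6): Mika ∉ Compliance.
Suppose Xiulan ∈ Ethics: no assignment then satisfies all the clues, so Xiulan ∉ Ethics.

Ethics = {Beck, Mika, Zubin}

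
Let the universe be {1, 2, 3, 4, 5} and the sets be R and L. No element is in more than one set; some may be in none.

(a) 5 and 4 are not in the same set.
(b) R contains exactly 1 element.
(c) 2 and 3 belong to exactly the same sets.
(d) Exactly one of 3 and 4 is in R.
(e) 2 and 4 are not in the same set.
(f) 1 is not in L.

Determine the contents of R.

From (f): 1 ∉ L.
Suppose 1 ∈ R: no assignment then satisfies all the clues, so 1 ∉ R.

R = {4}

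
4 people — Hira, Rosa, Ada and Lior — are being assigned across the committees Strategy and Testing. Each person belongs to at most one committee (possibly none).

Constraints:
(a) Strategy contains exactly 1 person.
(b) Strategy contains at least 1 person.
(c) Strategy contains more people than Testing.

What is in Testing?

Testing = {}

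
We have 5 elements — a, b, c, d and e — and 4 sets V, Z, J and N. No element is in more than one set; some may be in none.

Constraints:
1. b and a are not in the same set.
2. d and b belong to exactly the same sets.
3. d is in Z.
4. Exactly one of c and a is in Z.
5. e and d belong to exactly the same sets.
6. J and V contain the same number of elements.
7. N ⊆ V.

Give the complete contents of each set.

V = {}; Z = {b, c, d, e}; J = {}; N = {}

From (3): d ∈ Z.
(2): b matches d: b ∉ V.
(2): b matches d: b ∈ Z.
(5): e matches d: e ∉ V.
(5): e matches d: e ∈ Z.
(1): a ∉ Z.
(4) (exactly one): c ∈ Z.
Suppose a ∈ V: no assignment then satisfies all the clues, so a ∉ V.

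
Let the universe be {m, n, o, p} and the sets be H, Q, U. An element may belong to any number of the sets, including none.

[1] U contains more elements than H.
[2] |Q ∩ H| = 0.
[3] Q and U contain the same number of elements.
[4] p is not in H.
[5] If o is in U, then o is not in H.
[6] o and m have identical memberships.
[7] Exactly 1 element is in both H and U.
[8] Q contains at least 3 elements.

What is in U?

U = {m, n, o}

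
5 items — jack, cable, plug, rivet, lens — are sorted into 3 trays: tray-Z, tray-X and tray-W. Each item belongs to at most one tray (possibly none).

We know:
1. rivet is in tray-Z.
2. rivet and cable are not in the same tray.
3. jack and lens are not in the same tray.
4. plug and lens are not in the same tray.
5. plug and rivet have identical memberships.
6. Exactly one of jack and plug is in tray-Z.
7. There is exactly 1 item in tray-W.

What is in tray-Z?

From (1): rivet ∈ tray-Z.
(2): cable ∉ tray-Z.
(5): plug matches rivet: plug ∈ tray-Z.
(6) (exactly one): jack ∉ tray-Z.
(4): lens ∉ tray-Z.

tray-Z = {plug, rivet}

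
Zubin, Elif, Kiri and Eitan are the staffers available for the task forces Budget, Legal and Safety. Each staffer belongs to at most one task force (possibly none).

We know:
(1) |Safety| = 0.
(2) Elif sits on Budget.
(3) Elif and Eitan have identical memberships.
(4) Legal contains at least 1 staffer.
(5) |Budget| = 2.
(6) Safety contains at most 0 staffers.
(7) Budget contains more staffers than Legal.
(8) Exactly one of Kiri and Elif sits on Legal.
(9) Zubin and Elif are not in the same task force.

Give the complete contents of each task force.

From (2): Elif ∈ Budget.
(1): Safety already has 0, so the rest are out.
(3): Eitan matches Elif: Eitan ∈ Budget.
(5): Budget already has 2, so the rest are out.
(8) (exactly one): Kiri ∈ Legal.
Suppose Zubin ∈ Legal: no assignment then satisfies all the clues, so Zubin ∉ Legal.

Budget = {Eitan, Elif}; Legal = {Kiri}; Safety = {}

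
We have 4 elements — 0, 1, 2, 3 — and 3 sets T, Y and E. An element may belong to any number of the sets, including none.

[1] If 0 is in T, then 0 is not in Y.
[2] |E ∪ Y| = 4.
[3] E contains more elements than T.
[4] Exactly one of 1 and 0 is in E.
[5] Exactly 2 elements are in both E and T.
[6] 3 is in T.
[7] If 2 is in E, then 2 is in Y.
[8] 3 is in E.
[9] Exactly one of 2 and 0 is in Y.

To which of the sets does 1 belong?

1: Y

From (6): 3 ∈ T.
From (8): 3 ∈ E.
Suppose 1 ∈ T: no assignment then satisfies all the clues, so 1 ∉ T.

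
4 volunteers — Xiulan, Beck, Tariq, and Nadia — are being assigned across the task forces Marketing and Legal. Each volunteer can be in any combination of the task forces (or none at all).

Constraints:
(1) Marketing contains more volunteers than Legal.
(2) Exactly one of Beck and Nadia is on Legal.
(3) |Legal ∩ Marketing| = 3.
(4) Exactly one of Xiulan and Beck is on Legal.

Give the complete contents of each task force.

Marketing = {Beck, Nadia, Tariq, Xiulan}; Legal = {Nadia, Tariq, Xiulan}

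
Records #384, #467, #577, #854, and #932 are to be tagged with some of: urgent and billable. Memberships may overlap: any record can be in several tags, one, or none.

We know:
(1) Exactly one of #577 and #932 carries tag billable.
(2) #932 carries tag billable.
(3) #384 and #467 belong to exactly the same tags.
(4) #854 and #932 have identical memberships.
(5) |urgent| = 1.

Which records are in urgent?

urgent = {#577}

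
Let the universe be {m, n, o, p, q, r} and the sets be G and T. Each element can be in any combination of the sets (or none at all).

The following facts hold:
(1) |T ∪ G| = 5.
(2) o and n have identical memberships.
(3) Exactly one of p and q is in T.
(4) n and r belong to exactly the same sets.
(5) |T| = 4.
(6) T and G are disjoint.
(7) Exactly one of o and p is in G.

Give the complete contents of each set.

G = {p}; T = {n, o, q, r}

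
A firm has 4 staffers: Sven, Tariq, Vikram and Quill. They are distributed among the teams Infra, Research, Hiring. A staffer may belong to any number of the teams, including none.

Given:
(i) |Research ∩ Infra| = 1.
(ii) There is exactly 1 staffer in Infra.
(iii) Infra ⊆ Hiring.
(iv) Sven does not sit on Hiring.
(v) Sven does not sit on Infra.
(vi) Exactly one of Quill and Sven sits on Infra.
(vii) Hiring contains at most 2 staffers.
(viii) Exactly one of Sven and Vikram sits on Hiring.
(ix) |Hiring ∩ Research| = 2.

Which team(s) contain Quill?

From (iv): Sven ∉ Hiring.
From (v): Sven ∉ Infra.
(vi) (exactly one): Quill ∈ Infra.
(viii) (exactly one): Vikram ∈ Hiring.
(ii): Infra already has 1, so the rest are out.
(iii) with Quill ∈ Infra: Quill ∈ Hiring.
(vii): Hiring already has 2, so the rest are out.
Suppose Quill ∉ Research: no assignment then satisfies all the clues, so Quill ∈ Research.

Quill: Hiring, Infra, Research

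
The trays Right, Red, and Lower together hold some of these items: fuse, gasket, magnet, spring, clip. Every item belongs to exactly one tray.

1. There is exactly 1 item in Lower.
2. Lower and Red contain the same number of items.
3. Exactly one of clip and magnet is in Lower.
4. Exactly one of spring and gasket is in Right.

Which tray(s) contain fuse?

fuse: Right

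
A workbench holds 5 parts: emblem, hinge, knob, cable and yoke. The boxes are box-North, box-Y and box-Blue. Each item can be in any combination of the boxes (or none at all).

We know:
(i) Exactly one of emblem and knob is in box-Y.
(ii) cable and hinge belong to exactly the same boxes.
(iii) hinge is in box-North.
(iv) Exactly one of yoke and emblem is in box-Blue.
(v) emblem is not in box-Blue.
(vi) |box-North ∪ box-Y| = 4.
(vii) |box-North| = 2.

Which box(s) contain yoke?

yoke: box-Blue, box-Y

From (iii): hinge ∈ box-North.
From (v): emblem ∉ box-Blue.
(ii): cable matches hinge: cable ∈ box-North.
(iv) (exactly one): yoke ∈ box-Blue.
(vii): box-North already has 2, so the rest are out.
Suppose yoke ∉ box-Y: no assignment then satisfies all the clues, so yoke ∈ box-Y.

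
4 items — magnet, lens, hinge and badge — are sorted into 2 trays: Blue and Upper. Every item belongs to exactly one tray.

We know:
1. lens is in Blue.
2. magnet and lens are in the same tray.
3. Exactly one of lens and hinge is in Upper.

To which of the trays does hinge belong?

hinge: Upper

From (1): lens ∈ Blue.
(2): magnet matches lens: magnet ∈ Blue.
(3) (exactly one): hinge ∈ Upper.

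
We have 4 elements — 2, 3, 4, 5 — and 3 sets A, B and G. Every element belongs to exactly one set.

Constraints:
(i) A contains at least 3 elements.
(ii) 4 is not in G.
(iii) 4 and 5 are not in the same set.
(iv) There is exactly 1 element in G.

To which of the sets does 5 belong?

5: G

From (ii): 4 ∉ G.
Suppose 5 ∈ A: no assignment then satisfies all the clues, so 5 ∉ A.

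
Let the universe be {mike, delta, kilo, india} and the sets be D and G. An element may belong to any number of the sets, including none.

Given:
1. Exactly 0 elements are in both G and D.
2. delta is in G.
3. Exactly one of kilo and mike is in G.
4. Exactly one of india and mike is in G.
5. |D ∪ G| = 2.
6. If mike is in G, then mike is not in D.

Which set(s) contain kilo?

kilo: none

From (2): delta ∈ G.
Suppose kilo ∈ D: no assignment then satisfies all the clues, so kilo ∉ D.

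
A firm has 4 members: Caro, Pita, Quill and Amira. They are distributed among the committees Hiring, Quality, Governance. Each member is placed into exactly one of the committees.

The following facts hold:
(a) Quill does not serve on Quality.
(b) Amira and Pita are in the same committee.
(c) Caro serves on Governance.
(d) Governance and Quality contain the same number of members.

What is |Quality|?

2

From (a): Quill ∉ Quality.
From (c): Caro ∈ Governance.
Suppose Pita ∈ Hiring: no assignment then satisfies all the clues, so Pita ∉ Hiring.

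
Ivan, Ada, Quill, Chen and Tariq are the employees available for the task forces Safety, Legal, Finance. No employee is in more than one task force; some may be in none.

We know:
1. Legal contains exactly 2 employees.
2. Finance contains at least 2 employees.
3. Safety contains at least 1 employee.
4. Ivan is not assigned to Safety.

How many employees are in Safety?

1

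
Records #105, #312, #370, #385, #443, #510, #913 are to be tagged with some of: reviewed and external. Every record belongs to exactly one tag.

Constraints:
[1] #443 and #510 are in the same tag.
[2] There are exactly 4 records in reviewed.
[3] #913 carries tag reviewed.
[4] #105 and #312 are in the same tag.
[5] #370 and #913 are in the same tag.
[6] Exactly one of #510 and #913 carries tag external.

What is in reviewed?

reviewed = {#105, #312, #370, #913}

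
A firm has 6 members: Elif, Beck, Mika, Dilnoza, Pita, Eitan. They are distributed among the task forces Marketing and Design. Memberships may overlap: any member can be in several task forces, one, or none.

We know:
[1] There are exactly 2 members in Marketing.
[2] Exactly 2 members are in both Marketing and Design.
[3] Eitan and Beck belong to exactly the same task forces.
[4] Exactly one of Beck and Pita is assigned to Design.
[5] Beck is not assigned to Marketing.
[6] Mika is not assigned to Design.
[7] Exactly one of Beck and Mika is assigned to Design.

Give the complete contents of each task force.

Marketing = {Dilnoza, Elif}; Design = {Beck, Dilnoza, Eitan, Elif}

From (5): Beck ∉ Marketing.
From (6): Mika ∉ Design.
(3): Eitan matches Beck: Eitan ∉ Marketing.
(7) (exactly one): Beck ∈ Design.
(3): Eitan matches Beck: Eitan ∈ Design.
(4) (exactly one): Pita ∉ Design.
Suppose Elif ∉ Marketing: no assignment then satisfies all the clues, so Elif ∈ Marketing.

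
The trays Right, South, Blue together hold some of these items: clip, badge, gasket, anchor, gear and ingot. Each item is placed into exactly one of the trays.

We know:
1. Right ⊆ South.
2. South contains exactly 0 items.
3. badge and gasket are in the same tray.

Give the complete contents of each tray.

Right = {}; South = {}; Blue = {anchor, badge, clip, gasket, gear, ingot}

(2): South already has 0, so the rest are out.
(1) contrapositive: clip ∉ Right.
(1) contrapositive: badge ∉ Right.
(1) contrapositive: gasket ∉ Right.
(1) contrapositive: anchor ∉ Right.
(1) contrapositive: gear ∉ Right.
(1) contrapositive: ingot ∉ Right.
Only one tray left: clip ∈ Blue.
Only one tray left: badge ∈ Blue.
Only one tray left: gasket ∈ Blue.
Only one tray left: anchor ∈ Blue.
Only one tray left: ingot ∈ Blue.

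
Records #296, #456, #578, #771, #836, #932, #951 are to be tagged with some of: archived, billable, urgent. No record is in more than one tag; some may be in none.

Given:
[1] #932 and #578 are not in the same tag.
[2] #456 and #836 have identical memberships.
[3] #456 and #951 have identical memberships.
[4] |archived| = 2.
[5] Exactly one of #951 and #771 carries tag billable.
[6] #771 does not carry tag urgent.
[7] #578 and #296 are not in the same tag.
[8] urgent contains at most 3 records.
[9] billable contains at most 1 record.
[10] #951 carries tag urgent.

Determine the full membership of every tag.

From (6): #771 ∉ urgent.
From (10): #951 ∈ urgent.
(3): #456 matches #951: #456 ∉ archived.
(3): #456 matches #951: #456 ∉ billable.
(3): #456 matches #951: #456 ∈ urgent.
(5) (exactly one): #771 ∈ billable.
(9): billable already has 1, so the rest are out.
(2): #836 matches #456: #836 ∉ archived.
(2): #836 matches #456: #836 ∈ urgent.
(8): urgent already has 3, so the rest are out.
Suppose #296 ∉ archived: no assignment then satisfies all the clues, so #296 ∈ archived.

archived = {#296, #932}; billable = {#771}; urgent = {#456, #836, #951}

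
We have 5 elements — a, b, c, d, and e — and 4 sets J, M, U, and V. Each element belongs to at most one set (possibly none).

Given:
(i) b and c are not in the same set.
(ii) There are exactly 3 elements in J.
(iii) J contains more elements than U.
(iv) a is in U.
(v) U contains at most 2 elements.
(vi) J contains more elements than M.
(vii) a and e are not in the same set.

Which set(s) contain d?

d: J

From (iv): a ∈ U.
(vii): e ∉ U.
Suppose d ∉ J: no assignment then satisfies all the clues, so d ∈ J.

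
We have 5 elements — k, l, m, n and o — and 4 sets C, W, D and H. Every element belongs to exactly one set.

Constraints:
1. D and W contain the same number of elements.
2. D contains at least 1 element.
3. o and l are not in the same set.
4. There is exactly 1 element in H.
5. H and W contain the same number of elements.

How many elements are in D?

1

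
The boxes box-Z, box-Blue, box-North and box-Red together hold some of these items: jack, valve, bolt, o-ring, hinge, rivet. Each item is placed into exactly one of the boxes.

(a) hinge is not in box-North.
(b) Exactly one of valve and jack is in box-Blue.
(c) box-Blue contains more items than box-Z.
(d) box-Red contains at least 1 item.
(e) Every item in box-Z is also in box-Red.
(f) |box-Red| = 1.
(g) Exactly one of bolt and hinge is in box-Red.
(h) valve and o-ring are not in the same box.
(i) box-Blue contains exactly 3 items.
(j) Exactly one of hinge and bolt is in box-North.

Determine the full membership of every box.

box-Z = {}; box-Blue = {jack, o-ring, rivet}; box-North = {bolt, valve}; box-Red = {hinge}

From (a): hinge ∉ box-North.
(j) (exactly one): bolt ∈ box-North.
(g) (exactly one): hinge ∈ box-Red.
(f): box-Red already has 1, so the rest are out.
(e) contrapositive: jack ∉ box-Z.
(e) contrapositive: valve ∉ box-Z.
(e) contrapositive: o-ring ∉ box-Z.
(e) contrapositive: rivet ∉ box-Z.
Suppose jack ∉ box-Blue: no assignment then satisfies all the clues, so jack ∈ box-Blue.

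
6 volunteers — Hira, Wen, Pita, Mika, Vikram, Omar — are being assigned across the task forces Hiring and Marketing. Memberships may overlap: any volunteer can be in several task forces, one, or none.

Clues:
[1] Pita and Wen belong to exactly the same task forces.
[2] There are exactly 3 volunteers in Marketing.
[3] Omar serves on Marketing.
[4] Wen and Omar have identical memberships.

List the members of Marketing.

From (3): Omar ∈ Marketing.
(4): Wen matches Omar: Wen ∈ Marketing.
(1): Pita matches Wen: Pita ∈ Marketing.
(2): Marketing already has 3, so the rest are out.

Marketing = {Omar, Pita, Wen}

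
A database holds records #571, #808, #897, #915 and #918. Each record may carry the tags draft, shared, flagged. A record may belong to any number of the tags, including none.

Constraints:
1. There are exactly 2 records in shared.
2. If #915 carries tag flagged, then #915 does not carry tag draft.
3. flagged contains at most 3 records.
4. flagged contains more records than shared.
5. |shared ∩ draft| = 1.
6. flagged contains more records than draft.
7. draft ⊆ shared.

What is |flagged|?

3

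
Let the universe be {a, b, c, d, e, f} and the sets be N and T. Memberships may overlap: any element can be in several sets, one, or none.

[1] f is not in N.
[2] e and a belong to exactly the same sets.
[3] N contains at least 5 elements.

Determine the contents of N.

From (1): f ∉ N.
(3): only 5 candidates remain for N, so all are in.

N = {a, b, c, d, e}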